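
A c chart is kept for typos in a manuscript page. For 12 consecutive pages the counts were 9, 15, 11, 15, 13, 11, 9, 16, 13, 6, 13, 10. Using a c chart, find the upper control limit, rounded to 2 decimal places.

c̄ = (9 + 15 + 11 + 15 + 13 + 11 + 9 + 16 + 13 + 6 + 13 + 10) / 12 = 141 / 12 = 11.7500
UCL = c̄ + 3√c̄ = 11.7500 + 3 × √11.7500 = 11.7500 + 3 × 3.4278 = 22.0335

22.03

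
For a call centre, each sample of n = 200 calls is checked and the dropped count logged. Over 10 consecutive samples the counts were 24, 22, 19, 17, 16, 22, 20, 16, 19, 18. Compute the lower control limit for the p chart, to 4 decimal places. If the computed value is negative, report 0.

0.0339

p̄ = Σdᵢ / (k·n) = 193 / (10 × 200) = 0.09650
LCL = p̄ − 3·√(p̄(1−p̄)/n) = 0.09650 − 3 × 0.02088 = 0.03386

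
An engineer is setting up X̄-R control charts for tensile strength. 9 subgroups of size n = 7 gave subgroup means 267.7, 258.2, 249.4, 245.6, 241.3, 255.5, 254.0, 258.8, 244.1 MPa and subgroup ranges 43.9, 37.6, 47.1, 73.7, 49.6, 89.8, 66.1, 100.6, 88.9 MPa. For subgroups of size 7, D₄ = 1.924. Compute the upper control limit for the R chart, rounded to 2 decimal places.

127.69

R̄ = (43.9 + 37.6 + 47.1 + 73.7 + 49.6 + 89.8 + 66.1 + 100.6 + 88.9) / 9 = 597.3000 / 9 = 66.3667
UCL_R = D₄·R̄ = 1.924 × 66.3667 = 127.6895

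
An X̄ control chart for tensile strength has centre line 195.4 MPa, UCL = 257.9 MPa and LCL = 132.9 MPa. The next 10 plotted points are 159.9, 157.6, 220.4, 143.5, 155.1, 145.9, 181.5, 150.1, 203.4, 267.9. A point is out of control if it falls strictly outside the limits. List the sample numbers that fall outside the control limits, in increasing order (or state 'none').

Compare each point to [132.9, 257.9]: sample 10 = 267.9 > UCL.

10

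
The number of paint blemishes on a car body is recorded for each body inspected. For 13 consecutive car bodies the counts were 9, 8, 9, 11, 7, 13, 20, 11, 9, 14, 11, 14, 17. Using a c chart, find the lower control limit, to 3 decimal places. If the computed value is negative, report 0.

1.477

c̄ = (9 + 8 + 9 + 11 + 7 + 13 + 20 + 11 + 9 + 14 + 11 + 14 + 17) / 13 = 153 / 13 = 11.7692
LCL = c̄ − 3√c̄ = 11.7692 − 3 × 3.4306 = 1.4773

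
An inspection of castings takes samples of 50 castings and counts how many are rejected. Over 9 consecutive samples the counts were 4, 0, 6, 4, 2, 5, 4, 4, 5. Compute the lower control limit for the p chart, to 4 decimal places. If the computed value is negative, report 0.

0.0000

p̄ = Σdᵢ / (k·n) = 34 / (9 × 50) = 0.07556
LCL = p̄ − 3·√(p̄(1−p̄)/n) = 0.07556 − 3 × 0.03738 = -0.03657 → 0 (negative, so LCL = 0)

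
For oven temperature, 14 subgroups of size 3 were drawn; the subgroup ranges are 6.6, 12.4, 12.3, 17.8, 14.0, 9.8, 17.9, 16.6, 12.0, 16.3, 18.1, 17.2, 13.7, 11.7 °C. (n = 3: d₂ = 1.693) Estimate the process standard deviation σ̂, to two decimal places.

8.29

R̄ = (6.6 + 12.4 + 12.3 + 17.8 + 14.0 + 9.8 + 17.9 + 16.6 + 12.0 + 16.3 + 18.1 + 17.2 + 13.7 + 11.7) / 14 = 14.0286
σ̂ = R̄ / d₂ = 14.0286 / 1.693 = 8.2862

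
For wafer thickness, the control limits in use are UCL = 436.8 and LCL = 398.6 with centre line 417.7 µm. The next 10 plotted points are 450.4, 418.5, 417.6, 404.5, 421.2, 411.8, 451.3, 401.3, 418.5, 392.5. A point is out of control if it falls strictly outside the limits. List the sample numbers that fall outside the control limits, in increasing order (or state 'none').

1, 7, 10

Compare each point to [398.6, 436.8]: sample 1 = 450.4 > UCL; sample 7 = 451.3 > UCL; sample 10 = 392.5 < LCL.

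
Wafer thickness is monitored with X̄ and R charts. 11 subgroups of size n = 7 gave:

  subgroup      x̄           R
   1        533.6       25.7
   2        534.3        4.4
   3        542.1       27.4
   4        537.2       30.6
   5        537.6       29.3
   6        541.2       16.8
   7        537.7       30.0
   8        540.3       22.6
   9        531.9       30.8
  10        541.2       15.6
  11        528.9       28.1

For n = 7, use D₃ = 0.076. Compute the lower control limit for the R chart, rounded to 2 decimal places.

1.81

R̄ = (25.7 + 4.4 + 27.4 + 30.6 + 29.3 + 16.8 + 30.0 + 22.6 + 30.8 + 15.6 + 28.1) / 11 = 261.3000 / 11 = 23.7545
LCL_R = D₃·R̄ = 0.076 × 23.7545 = 1.8053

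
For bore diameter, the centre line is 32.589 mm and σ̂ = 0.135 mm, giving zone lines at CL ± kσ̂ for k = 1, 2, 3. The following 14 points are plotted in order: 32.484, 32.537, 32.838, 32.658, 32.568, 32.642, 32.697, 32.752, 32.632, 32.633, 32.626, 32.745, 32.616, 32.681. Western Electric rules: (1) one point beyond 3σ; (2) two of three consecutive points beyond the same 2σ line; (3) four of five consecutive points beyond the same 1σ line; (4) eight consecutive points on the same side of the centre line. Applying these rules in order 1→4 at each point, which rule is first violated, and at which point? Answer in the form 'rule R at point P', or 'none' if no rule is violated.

Zone of each point (C = within 1σ̂, B = 1σ̂–2σ̂, A = 2σ̂–3σ̂, * = beyond 3σ̂; sign = side of CL): 1:-C, 2:-C, 3:+B, 4:+C, 5:-C, 6:+C, 7:+C, 8:+B, 9:+C, 10:+C, 11:+C, 12:+B, 13:+C, 14:+C
Rule 4 (eight consecutive points on the same side of the centre line) is satisfied at point 13.

rule 4 at point 13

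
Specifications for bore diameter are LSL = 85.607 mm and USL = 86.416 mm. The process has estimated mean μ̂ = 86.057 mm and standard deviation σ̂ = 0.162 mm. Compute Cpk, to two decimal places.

Cpu = (USL − μ̂) / (3σ̂) = (86.416 − 86.057) / (3 × 0.162) = 0.7387; Cpl = (μ̂ − LSL) / (3σ̂) = (86.057 − 85.607) / (3 × 0.162) = 0.9259; Cpk = min(Cpu, Cpl) = 0.7387

0.74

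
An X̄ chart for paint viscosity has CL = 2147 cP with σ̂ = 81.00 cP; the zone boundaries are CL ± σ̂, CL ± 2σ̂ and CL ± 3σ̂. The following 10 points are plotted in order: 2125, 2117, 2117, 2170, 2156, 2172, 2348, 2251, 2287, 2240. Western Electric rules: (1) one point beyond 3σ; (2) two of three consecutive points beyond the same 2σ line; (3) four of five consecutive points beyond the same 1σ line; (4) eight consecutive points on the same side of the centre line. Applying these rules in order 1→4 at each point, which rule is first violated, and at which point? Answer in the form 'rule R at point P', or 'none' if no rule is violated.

rule 3 at point 10

Zone of each point (C = within 1σ̂, B = 1σ̂–2σ̂, A = 2σ̂–3σ̂, * = beyond 3σ̂; sign = side of CL): 1:-C, 2:-C, 3:-C, 4:+C, 5:+C, 6:+C, 7:+A, 8:+B, 9:+B, 10:+B
Rule 3 (four of five consecutive points beyond the same 1σ limit) is satisfied at point 10.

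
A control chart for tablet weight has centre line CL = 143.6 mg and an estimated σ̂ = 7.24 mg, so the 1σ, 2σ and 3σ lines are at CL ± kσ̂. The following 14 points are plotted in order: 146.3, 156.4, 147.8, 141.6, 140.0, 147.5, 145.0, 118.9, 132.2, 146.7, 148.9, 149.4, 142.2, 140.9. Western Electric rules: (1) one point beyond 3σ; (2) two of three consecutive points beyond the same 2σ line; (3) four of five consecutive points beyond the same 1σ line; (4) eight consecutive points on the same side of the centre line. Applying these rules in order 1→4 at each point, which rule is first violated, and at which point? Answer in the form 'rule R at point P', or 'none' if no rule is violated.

rule 1 at point 8

Zone of each point (C = within 1σ̂, B = 1σ̂–2σ̂, A = 2σ̂–3σ̂, * = beyond 3σ̂; sign = side of CL): 1:+C, 2:+B, 3:+C, 4:-C, 5:-C, 6:+C, 7:+C, 8:-*, 9:-B, 10:+C, 11:+C, 12:+C, 13:-C, 14:-C
Rule 1 (one point beyond the 3σ limits) is satisfied at point 8.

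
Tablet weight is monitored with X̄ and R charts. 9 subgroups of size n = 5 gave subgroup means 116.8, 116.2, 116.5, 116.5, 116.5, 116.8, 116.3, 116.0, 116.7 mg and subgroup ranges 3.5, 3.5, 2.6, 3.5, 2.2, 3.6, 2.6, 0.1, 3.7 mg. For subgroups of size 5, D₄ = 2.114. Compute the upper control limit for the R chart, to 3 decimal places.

5.943

R̄ = (3.5 + 3.5 + 2.6 + 3.5 + 2.2 + 3.6 + 2.6 + 0.1 + 3.7) / 9 = 25.3000 / 9 = 2.8111
UCL_R = D₄·R̄ = 2.114 × 2.8111 = 5.9427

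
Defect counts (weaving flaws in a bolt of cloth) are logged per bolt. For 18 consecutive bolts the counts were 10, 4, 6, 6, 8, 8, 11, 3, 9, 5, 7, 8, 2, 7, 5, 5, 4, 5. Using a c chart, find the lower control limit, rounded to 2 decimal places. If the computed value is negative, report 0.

0.00

c̄ = (10 + 4 + 6 + 6 + 8 + 8 + 11 + 3 + 9 + 5 + 7 + 8 + 2 + 7 + 5 + 5 + 4 + 5) / 18 = 113 / 18 = 6.2778
LCL = c̄ − 3√c̄ = 6.2778 − 3 × 2.5055 = -1.2389 → 0 (cannot be negative)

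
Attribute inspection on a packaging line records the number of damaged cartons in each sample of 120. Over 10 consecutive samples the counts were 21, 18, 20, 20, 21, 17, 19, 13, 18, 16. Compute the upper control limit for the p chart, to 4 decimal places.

0.2510

p̄ = Σdᵢ / (k·n) = 183 / (10 × 120) = 0.15250
UCL = p̄ + 3·√(p̄(1−p̄)/n) = 0.15250 + 3 × √(0.15250×0.84750/120) = 0.15250 + 3 × 0.03282 = 0.25095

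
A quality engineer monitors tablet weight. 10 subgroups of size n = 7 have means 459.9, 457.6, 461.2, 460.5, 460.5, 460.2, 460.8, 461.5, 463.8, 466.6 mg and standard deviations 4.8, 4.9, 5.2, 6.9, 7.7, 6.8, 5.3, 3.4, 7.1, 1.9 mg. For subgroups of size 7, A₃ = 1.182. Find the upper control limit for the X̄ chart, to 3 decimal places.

X̄̄ = (459.9 + 457.6 + 461.2 + 460.5 + 460.5 + 460.2 + 460.8 + 461.5 + 463.8 + 466.6) / 10 = 461.2600
s̄ = (4.8 + 4.9 + 5.2 + 6.9 + 7.7 + 6.8 + 5.3 + 3.4 + 7.1 + 1.9) / 10 = 5.4000
UCL = X̄̄ + A₃·s̄ = 461.2600 + 1.182 × 5.4000 = 467.6428

467.643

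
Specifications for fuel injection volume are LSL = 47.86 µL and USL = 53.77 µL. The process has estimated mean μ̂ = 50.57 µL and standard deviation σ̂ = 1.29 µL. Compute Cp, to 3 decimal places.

Cp = (USL − LSL) / (6σ̂) = (53.77 − 47.86) / (6 × 1.29) = 5.9100 / 7.7400 = 0.7636

0.764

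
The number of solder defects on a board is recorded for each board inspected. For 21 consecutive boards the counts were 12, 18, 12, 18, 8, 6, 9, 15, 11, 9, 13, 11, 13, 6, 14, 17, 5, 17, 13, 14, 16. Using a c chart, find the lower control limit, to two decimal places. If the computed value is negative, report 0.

c̄ = (12 + 18 + 12 + 18 + 8 + 6 + 9 + 15 + 11 + 9 + 13 + 11 + 13 + 6 + 14 + 17 + 5 + 17 + 13 + 14 + 16) / 21 = 257 / 21 = 12.2381
LCL = c̄ − 3√c̄ = 12.2381 − 3 × 3.4983 = 1.7432

1.74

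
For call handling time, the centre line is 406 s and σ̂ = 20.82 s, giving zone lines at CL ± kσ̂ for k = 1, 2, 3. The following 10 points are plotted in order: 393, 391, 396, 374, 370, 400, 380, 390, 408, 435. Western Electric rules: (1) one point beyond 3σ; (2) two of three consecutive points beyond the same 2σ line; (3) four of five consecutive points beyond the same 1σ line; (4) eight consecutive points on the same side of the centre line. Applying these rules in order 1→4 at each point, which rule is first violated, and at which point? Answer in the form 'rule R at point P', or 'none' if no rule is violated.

Zone of each point (C = within 1σ̂, B = 1σ̂–2σ̂, A = 2σ̂–3σ̂, * = beyond 3σ̂; sign = side of CL): 1:-C, 2:-C, 3:-C, 4:-B, 5:-B, 6:-C, 7:-B, 8:-C, 9:+C, 10:+B
Rule 4 (eight consecutive points on the same side of the centre line) is satisfied at point 8.

rule 4 at point 8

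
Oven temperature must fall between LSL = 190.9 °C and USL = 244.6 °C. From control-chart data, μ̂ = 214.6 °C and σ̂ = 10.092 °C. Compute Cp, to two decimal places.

Cp = (USL − LSL) / (6σ̂) = (244.6 − 190.9) / (6 × 10.092) = 53.7000 / 60.5520 = 0.8868

0.89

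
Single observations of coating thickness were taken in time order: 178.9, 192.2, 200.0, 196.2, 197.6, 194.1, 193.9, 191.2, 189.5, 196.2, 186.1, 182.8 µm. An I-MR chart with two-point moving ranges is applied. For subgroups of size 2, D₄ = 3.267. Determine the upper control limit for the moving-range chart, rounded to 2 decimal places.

Moving ranges: 13.3, 7.8, 3.8, 1.4, 3.5, 0.2, 2.7, 1.7, 6.7, 10.1, 3.3; M̄R̄ = 54.5000 / 11 = 4.9545
UCL_MR = D₄·M̄R̄ = 3.267 × 4.9545 = 16.1865

16.19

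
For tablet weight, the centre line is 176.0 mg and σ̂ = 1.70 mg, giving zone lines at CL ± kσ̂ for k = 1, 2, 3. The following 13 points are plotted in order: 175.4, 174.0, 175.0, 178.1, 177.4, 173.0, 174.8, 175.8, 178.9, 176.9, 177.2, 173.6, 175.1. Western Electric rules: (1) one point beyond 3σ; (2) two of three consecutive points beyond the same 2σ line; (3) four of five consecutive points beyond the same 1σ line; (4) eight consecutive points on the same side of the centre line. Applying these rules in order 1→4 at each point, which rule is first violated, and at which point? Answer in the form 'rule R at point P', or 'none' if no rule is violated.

none

Zone of each point (C = within 1σ̂, B = 1σ̂–2σ̂, A = 2σ̂–3σ̂, * = beyond 3σ̂; sign = side of CL): 1:-C, 2:-B, 3:-C, 4:+B, 5:+C, 6:-B, 7:-C, 8:-C, 9:+B, 10:+C, 11:+C, 12:-B, 13:-C
No rule fires across all 13 points.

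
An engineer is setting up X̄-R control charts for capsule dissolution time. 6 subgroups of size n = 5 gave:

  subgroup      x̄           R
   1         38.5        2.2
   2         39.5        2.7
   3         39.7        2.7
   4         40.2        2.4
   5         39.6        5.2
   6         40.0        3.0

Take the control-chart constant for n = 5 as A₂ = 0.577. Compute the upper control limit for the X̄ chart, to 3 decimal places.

X̄̄ = (38.5 + 39.5 + 39.7 + 40.2 + 39.6 + 40.0) / 6 = 237.5000 / 6 = 39.5833
R̄ = (2.2 + 2.7 + 2.7 + 2.4 + 5.2 + 3.0) / 6 = 18.2000 / 6 = 3.0333
UCL = X̄̄ + A₂·R̄ = 39.5833 + 0.577 × 3.0333 = 41.3336

41.334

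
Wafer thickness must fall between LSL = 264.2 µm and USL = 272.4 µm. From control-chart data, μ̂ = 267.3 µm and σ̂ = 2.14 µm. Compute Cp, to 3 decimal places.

Cp = (USL − LSL) / (6σ̂) = (272.4 − 264.2) / (6 × 2.14) = 8.2000 / 12.8400 = 0.6386

0.639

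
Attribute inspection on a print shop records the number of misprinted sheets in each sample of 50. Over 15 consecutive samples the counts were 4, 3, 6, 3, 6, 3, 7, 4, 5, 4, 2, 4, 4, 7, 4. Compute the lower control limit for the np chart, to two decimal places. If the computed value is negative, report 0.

0.00

p̄ = Σdᵢ / (k·n) = 66 / (15 × 50) = 0.08800
LCL = np̄ − 3·√(np̄(1−p̄)) = 4.4000 − 3 × 2.0032 = -1.6096 → 0 (negative, so LCL = 0)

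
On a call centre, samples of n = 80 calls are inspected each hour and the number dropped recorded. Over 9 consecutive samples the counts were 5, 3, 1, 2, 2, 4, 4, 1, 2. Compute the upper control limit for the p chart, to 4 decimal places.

p̄ = Σdᵢ / (k·n) = 24 / (9 × 80) = 0.03333
UCL = p̄ + 3·√(p̄(1−p̄)/n) = 0.03333 + 3 × √(0.03333×0.96667/80) = 0.03333 + 3 × 0.02007 = 0.09354

0.0935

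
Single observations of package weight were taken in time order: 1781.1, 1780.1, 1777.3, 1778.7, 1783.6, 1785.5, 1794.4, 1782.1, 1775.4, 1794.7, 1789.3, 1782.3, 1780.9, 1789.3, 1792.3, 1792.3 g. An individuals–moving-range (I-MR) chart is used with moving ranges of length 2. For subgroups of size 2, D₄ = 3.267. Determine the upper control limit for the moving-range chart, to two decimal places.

18.38

Moving ranges: 1.0, 2.8, 1.4, 4.9, 1.9, 8.9, 12.3, 6.7, 19.3, 5.4, 7.0, 1.4, 8.4, 3.0, 0.0; M̄R̄ = 84.4000 / 15 = 5.6267
UCL_MR = D₄·M̄R̄ = 3.267 × 5.6267 = 18.3823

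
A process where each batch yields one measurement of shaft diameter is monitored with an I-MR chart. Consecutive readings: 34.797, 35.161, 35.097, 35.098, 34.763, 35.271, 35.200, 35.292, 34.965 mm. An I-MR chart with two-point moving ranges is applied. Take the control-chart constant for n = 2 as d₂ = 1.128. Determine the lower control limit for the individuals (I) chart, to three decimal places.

X̄ = (34.797 + 35.161 + 35.097 + 35.098 + 34.763 + 35.271 + 35.200 + 35.292 + 34.965) / 9 = 35.0716
Moving ranges: 0.364, 0.064, 0.001, 0.335, 0.508, 0.071, 0.092, 0.327; M̄R̄ = 1.7620 / 8 = 0.2203
LCL = X̄ − 3·M̄R̄/d₂ = 35.0716 − 3 × 0.2203 / 1.128 = 34.4858

34.486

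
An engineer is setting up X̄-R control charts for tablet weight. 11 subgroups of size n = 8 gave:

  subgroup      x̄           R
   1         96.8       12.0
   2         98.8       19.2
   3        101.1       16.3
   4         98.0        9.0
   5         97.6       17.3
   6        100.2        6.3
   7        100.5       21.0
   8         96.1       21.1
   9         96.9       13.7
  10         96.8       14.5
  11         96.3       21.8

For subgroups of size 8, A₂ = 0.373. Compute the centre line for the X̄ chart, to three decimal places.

98.100

X̄̄ = (96.8 + 98.8 + 101.1 + 98.0 + 97.6 + 100.2 + 100.5 + 96.1 + 96.9 + 96.8 + 96.3) / 11 = 1079.1000 / 11 = 98.1000
CL = X̄̄ = 98.1000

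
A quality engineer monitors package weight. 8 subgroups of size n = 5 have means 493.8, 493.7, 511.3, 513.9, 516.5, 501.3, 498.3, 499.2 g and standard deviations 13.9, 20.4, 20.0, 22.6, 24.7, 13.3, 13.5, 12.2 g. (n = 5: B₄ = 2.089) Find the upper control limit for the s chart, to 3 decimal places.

s̄ = (13.9 + 20.4 + 20.0 + 22.6 + 24.7 + 13.3 + 13.5 + 12.2) / 8 = 17.5750
UCL_s = B₄·s̄ = 2.089 × 17.5750 = 36.7142

36.714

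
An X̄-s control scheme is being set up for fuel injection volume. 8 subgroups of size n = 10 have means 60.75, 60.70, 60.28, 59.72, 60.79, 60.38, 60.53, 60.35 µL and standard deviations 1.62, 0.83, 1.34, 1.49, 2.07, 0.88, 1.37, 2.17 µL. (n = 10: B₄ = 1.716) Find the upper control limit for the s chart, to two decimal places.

2.52

s̄ = (1.62 + 0.83 + 1.34 + 1.49 + 2.07 + 0.88 + 1.37 + 2.17) / 8 = 1.4712
UCL_s = B₄·s̄ = 1.716 × 1.4712 = 2.5247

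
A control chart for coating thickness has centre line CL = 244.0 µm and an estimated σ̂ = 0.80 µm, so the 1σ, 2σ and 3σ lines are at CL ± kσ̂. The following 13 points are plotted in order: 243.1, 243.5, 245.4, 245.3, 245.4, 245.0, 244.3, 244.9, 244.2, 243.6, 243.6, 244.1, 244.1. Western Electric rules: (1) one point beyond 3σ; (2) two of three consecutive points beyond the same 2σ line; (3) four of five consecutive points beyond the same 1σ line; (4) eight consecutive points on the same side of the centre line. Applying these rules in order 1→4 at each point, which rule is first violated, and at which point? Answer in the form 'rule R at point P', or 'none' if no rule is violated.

Zone of each point (C = within 1σ̂, B = 1σ̂–2σ̂, A = 2σ̂–3σ̂, * = beyond 3σ̂; sign = side of CL): 1:-B, 2:-C, 3:+B, 4:+B, 5:+B, 6:+B, 7:+C, 8:+B, 9:+C, 10:-C, 11:-C, 12:+C, 13:+C
Rule 3 (four of five consecutive points beyond the same 1σ limit) is satisfied at point 6.

rule 3 at point 6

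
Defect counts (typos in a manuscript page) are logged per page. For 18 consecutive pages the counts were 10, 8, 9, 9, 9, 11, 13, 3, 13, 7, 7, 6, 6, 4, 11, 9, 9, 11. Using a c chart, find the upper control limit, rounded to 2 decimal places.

c̄ = (10 + 8 + 9 + 9 + 9 + 11 + 13 + 3 + 13 + 7 + 7 + 6 + 6 + 4 + 11 + 9 + 9 + 11) / 18 = 155 / 18 = 8.6111
UCL = c̄ + 3√c̄ = 8.6111 + 3 × √8.6111 = 8.6111 + 3 × 2.9345 = 17.4145

17.41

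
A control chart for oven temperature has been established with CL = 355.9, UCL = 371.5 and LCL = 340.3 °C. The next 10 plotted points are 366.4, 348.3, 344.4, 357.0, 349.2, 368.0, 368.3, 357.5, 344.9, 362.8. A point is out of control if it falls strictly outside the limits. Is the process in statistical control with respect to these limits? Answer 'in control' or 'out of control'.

All 10 points lie within [340.3, 371.5].

in control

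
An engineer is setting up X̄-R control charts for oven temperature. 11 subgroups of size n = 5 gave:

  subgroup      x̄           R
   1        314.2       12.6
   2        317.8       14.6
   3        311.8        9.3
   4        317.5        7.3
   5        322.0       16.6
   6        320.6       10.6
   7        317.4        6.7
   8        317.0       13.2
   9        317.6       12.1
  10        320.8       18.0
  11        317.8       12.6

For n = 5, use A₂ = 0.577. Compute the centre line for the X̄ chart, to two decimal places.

X̄̄ = (314.2 + 317.8 + 311.8 + 317.5 + 322.0 + 320.6 + 317.4 + 317.0 + 317.6 + 320.8 + 317.8) / 11 = 3494.5000 / 11 = 317.6818
CL = X̄̄ = 317.6818

317.68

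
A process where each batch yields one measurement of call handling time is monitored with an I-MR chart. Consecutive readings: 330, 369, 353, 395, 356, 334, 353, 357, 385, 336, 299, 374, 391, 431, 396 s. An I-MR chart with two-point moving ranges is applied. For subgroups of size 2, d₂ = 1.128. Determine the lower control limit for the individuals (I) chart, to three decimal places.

X̄ = (330 + 369 + 353 + 395 + 356 + 334 + 353 + 357 + 385 + 336 + 299 + 374 + 391 + 431 + 396) / 15 = 363.9333
Moving ranges: 39, 16, 42, 39, 22, 19, 4, 28, 49, 37, 75, 17, 40, 35; M̄R̄ = 462.0000 / 14 = 33.0000
LCL = X̄ − 3·M̄R̄/d₂ = 363.9333 − 3 × 33.0000 / 1.128 = 276.1674

276.167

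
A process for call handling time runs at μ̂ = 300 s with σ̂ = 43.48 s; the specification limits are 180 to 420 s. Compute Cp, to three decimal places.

0.920

Cp = (USL − LSL) / (6σ̂) = (420 − 180) / (6 × 43.48) = 240.0000 / 260.8800 = 0.9200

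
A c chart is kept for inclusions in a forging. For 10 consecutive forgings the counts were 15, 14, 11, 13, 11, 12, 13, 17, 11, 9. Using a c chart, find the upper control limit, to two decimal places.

23.25

c̄ = (15 + 14 + 11 + 13 + 11 + 12 + 13 + 17 + 11 + 9) / 10 = 126 / 10 = 12.6000
UCL = c̄ + 3√c̄ = 12.6000 + 3 × √12.6000 = 12.6000 + 3 × 3.5496 = 23.2489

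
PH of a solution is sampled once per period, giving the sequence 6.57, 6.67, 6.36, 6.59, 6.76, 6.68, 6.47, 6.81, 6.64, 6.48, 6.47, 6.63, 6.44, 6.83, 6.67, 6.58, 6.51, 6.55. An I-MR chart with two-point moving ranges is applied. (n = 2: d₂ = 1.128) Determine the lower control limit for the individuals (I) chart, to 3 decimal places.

6.144

X̄ = (6.57 + 6.67 + 6.36 + 6.59 + 6.76 + 6.68 + 6.47 + 6.81 + 6.64 + 6.48 + 6.47 + 6.63 + 6.44 + 6.83 + 6.67 + 6.58 + 6.51 + 6.55) / 18 = 6.5950
Moving ranges: 0.10, 0.31, 0.23, 0.17, 0.08, 0.21, 0.34, 0.17, 0.16, 0.01, 0.16, 0.19, 0.39, 0.16, 0.09, 0.07, 0.04; M̄R̄ = 2.8800 / 17 = 0.1694
LCL = X̄ − 3·M̄R̄/d₂ = 6.5950 − 3 × 0.1694 / 1.128 = 6.1444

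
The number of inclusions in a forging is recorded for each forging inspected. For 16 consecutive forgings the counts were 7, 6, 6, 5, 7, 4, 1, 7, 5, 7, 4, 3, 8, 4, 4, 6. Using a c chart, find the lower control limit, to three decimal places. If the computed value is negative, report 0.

c̄ = (7 + 6 + 6 + 5 + 7 + 4 + 1 + 7 + 5 + 7 + 4 + 3 + 8 + 4 + 4 + 6) / 16 = 84 / 16 = 5.2500
LCL = c̄ − 3√c̄ = 5.2500 − 3 × 2.2913 = -1.6239 → 0 (cannot be negative)

0.000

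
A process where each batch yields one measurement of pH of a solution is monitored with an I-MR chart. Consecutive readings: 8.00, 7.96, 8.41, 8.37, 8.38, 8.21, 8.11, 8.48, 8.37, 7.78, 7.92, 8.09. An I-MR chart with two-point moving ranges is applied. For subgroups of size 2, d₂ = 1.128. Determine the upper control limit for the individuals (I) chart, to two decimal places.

X̄ = (8.00 + 7.96 + 8.41 + 8.37 + 8.38 + 8.21 + 8.11 + 8.48 + 8.37 + 7.78 + 7.92 + 8.09) / 12 = 8.1733
Moving ranges: 0.04, 0.45, 0.04, 0.01, 0.17, 0.10, 0.37, 0.11, 0.59, 0.14, 0.17; M̄R̄ = 2.1900 / 11 = 0.1991
UCL = X̄ + 3·M̄R̄/d₂ = 8.1733 + 3 × 0.1991 / 1.128 = 8.7028

8.70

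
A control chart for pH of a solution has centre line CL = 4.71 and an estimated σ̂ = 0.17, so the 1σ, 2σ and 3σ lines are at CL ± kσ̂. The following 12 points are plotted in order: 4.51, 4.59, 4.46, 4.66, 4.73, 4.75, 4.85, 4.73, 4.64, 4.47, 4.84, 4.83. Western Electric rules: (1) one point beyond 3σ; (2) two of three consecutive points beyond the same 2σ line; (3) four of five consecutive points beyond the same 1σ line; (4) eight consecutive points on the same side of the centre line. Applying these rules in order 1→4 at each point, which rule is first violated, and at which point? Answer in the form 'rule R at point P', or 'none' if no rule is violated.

none

Zone of each point (C = within 1σ̂, B = 1σ̂–2σ̂, A = 2σ̂–3σ̂, * = beyond 3σ̂; sign = side of CL): 1:-B, 2:-C, 3:-B, 4:-C, 5:+C, 6:+C, 7:+C, 8:+C, 9:-C, 10:-B, 11:+C, 12:+C
No rule fires across all 12 points.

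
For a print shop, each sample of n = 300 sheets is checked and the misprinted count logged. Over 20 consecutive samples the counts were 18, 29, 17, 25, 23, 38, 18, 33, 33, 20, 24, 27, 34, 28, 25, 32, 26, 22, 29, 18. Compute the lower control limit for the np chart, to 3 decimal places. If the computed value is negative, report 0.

p̄ = Σdᵢ / (k·n) = 519 / (20 × 300) = 0.08650
LCL = np̄ − 3·√(np̄(1−p̄)) = 25.9500 − 3 × 4.8688 = 11.3436

11.344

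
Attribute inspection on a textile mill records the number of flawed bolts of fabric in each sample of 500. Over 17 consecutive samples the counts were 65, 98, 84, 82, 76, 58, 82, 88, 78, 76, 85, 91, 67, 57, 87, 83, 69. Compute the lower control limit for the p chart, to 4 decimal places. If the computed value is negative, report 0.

p̄ = Σdᵢ / (k·n) = 1326 / (17 × 500) = 0.15600
LCL = p̄ − 3·√(p̄(1−p̄)/n) = 0.15600 − 3 × 0.01623 = 0.10732

0.1073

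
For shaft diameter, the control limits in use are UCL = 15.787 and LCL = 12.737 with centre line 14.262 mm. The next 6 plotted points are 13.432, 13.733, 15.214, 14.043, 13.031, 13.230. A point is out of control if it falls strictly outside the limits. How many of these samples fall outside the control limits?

0

All 6 points lie within [12.737, 15.787].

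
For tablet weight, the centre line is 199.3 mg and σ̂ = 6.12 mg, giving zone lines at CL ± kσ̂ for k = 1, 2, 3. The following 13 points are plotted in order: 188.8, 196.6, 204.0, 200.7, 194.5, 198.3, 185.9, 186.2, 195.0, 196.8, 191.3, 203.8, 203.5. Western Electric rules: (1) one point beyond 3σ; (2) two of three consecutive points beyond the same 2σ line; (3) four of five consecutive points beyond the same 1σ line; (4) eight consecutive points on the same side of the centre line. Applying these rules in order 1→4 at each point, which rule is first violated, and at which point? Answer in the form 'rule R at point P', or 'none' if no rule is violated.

Zone of each point (C = within 1σ̂, B = 1σ̂–2σ̂, A = 2σ̂–3σ̂, * = beyond 3σ̂; sign = side of CL): 1:-B, 2:-C, 3:+C, 4:+C, 5:-C, 6:-C, 7:-A, 8:-A, 9:-C, 10:-C, 11:-B, 12:+C, 13:+C
Rule 2 (two of three consecutive points beyond the same 2σ limit) is satisfied at point 8.

rule 2 at point 8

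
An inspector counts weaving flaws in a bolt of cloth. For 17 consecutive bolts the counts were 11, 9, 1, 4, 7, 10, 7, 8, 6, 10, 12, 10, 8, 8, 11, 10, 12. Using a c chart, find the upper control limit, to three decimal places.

17.202

c̄ = (11 + 9 + 1 + 4 + 7 + 10 + 7 + 8 + 6 + 10 + 12 + 10 + 8 + 8 + 11 + 10 + 12) / 17 = 144 / 17 = 8.4706
UCL = c̄ + 3√c̄ = 8.4706 + 3 × √8.4706 = 8.4706 + 3 × 2.9104 = 17.2019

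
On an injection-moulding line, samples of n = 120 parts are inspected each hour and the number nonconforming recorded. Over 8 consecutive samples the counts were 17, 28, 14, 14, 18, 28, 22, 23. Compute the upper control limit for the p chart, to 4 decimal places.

p̄ = Σdᵢ / (k·n) = 164 / (8 × 120) = 0.17083
UCL = p̄ + 3·√(p̄(1−p̄)/n) = 0.17083 + 3 × √(0.17083×0.82917/120) = 0.17083 + 3 × 0.03436 = 0.27390

0.2739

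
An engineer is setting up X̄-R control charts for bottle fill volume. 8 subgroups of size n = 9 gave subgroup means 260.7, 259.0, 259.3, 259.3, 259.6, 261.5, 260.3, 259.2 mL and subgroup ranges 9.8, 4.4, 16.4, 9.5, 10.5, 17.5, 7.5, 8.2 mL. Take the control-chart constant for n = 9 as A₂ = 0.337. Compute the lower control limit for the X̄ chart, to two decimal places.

X̄̄ = (260.7 + 259.0 + 259.3 + 259.3 + 259.6 + 261.5 + 260.3 + 259.2) / 8 = 2078.9000 / 8 = 259.8625
R̄ = (9.8 + 4.4 + 16.4 + 9.5 + 10.5 + 17.5 + 7.5 + 8.2) / 8 = 83.8000 / 8 = 10.4750
LCL = X̄̄ − A₂·R̄ = 259.8625 − 0.337 × 10.4750 = 256.3324

256.33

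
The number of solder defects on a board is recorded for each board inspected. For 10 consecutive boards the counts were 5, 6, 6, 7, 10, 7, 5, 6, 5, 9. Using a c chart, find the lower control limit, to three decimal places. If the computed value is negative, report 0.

c̄ = (5 + 6 + 6 + 7 + 10 + 7 + 5 + 6 + 5 + 9) / 10 = 66 / 10 = 6.6000
LCL = c̄ − 3√c̄ = 6.6000 − 3 × 2.5690 = -1.1071 → 0 (cannot be negative)

0.000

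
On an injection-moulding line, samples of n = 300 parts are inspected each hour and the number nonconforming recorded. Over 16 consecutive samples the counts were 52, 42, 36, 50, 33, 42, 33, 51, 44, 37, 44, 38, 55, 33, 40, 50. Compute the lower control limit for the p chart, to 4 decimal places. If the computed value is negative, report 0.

p̄ = Σdᵢ / (k·n) = 680 / (16 × 300) = 0.14167
LCL = p̄ − 3·√(p̄(1−p̄)/n) = 0.14167 − 3 × 0.02013 = 0.08127

0.0813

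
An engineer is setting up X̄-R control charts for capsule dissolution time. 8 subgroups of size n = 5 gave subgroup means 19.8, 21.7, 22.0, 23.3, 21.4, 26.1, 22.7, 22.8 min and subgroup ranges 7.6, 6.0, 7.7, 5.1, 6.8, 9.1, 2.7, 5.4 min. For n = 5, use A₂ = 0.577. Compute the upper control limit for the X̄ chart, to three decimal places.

X̄̄ = (19.8 + 21.7 + 22.0 + 23.3 + 21.4 + 26.1 + 22.7 + 22.8) / 8 = 179.8000 / 8 = 22.4750
R̄ = (7.6 + 6.0 + 7.7 + 5.1 + 6.8 + 9.1 + 2.7 + 5.4) / 8 = 50.4000 / 8 = 6.3000
UCL = X̄̄ + A₂·R̄ = 22.4750 + 0.577 × 6.3000 = 26.1101

26.110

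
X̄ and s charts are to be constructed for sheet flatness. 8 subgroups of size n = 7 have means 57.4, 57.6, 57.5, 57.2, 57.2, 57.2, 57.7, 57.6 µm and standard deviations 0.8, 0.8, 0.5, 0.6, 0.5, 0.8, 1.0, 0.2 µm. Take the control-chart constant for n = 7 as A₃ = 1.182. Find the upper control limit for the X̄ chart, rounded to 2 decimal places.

58.19

X̄̄ = (57.4 + 57.6 + 57.5 + 57.2 + 57.2 + 57.2 + 57.7 + 57.6) / 8 = 57.4250
s̄ = (0.8 + 0.8 + 0.5 + 0.6 + 0.5 + 0.8 + 1.0 + 0.2) / 8 = 0.6500
UCL = X̄̄ + A₃·s̄ = 57.4250 + 1.182 × 0.6500 = 58.1933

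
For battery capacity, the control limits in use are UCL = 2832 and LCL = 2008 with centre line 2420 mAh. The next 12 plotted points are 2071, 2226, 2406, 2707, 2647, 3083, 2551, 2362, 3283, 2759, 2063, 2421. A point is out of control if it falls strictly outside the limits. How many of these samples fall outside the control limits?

2

Compare each point to [2008, 2832]: sample 6 = 3083 > UCL; sample 9 = 3283 > UCL.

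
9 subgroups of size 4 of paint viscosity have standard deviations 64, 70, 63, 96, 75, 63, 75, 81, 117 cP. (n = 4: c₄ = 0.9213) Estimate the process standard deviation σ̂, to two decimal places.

84.90

s̄ = (64 + 70 + 63 + 96 + 75 + 63 + 75 + 81 + 117) / 9 = 78.2222
σ̂ = s̄ / c₄ = 78.2222 / 0.9213 = 84.9042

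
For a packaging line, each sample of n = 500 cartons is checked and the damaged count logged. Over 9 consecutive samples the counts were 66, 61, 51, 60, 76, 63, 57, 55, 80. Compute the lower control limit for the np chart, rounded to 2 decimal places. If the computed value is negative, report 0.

p̄ = Σdᵢ / (k·n) = 569 / (9 × 500) = 0.12644
LCL = np̄ − 3·√(np̄(1−p̄)) = 63.2222 − 3 × 7.4316 = 40.9275

40.93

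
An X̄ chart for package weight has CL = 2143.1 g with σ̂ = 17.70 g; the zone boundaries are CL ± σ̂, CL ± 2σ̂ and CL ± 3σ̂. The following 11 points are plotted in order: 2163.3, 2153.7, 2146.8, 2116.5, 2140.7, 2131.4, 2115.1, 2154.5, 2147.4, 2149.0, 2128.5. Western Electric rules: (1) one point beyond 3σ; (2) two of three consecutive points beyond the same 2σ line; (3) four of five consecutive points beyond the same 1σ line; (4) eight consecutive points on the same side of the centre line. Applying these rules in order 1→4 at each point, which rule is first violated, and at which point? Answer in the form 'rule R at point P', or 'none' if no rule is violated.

Zone of each point (C = within 1σ̂, B = 1σ̂–2σ̂, A = 2σ̂–3σ̂, * = beyond 3σ̂; sign = side of CL): 1:+B, 2:+C, 3:+C, 4:-B, 5:-C, 6:-C, 7:-B, 8:+C, 9:+C, 10:+C, 11:-C
No rule fires across all 11 points.

none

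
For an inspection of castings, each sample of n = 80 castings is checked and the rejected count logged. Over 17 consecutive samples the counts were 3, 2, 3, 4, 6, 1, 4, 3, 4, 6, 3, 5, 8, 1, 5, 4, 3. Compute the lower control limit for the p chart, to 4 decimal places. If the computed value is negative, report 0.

p̄ = Σdᵢ / (k·n) = 65 / (17 × 80) = 0.04779
LCL = p̄ − 3·√(p̄(1−p̄)/n) = 0.04779 − 3 × 0.02385 = -0.02376 → 0 (negative, so LCL = 0)

0.0000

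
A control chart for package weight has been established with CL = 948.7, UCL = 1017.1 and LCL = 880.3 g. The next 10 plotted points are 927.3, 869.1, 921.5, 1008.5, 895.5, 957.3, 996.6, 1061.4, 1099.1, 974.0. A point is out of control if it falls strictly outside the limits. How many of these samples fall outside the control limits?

Compare each point to [880.3, 1017.1]: sample 2 = 869.1 < LCL; sample 8 = 1061.4 > UCL; sample 9 = 1099.1 > UCL.

3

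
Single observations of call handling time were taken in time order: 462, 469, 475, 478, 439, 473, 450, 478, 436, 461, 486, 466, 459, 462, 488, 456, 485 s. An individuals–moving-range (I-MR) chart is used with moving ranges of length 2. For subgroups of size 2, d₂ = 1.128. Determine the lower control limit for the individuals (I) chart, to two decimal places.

408.05

X̄ = (462 + 469 + 475 + 478 + 439 + 473 + 450 + 478 + 436 + 461 + 486 + 466 + 459 + 462 + 488 + 456 + 485) / 17 = 466.0588
Moving ranges: 7, 6, 3, 39, 34, 23, 28, 42, 25, 25, 20, 7, 3, 26, 32, 29; M̄R̄ = 349.0000 / 16 = 21.8125
LCL = X̄ − 3·M̄R̄/d₂ = 466.0588 − 3 × 21.8125 / 1.128 = 408.0469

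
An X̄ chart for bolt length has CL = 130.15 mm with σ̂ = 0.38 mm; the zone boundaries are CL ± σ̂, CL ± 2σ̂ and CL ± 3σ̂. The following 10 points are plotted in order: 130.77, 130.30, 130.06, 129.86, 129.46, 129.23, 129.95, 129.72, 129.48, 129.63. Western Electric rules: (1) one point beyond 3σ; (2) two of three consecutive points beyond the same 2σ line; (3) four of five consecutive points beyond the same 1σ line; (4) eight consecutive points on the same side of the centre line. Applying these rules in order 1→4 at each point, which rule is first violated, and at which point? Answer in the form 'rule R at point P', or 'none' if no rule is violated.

rule 3 at point 9

Zone of each point (C = within 1σ̂, B = 1σ̂–2σ̂, A = 2σ̂–3σ̂, * = beyond 3σ̂; sign = side of CL): 1:+B, 2:+C, 3:-C, 4:-C, 5:-B, 6:-A, 7:-C, 8:-B, 9:-B, 10:-B
Rule 3 (four of five consecutive points beyond the same 1σ limit) is satisfied at point 9.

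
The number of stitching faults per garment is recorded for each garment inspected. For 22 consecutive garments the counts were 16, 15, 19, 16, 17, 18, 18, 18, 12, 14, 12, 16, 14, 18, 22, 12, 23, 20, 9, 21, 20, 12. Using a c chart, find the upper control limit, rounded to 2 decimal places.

28.62

c̄ = (16 + 15 + 19 + 16 + 17 + 18 + 18 + 18 + 12 + 14 + 12 + 16 + 14 + 18 + 22 + 12 + 23 + 20 + 9 + 21 + 20 + 12) / 22 = 362 / 22 = 16.4545
UCL = c̄ + 3√c̄ = 16.4545 + 3 × √16.4545 = 16.4545 + 3 × 4.0564 = 28.6238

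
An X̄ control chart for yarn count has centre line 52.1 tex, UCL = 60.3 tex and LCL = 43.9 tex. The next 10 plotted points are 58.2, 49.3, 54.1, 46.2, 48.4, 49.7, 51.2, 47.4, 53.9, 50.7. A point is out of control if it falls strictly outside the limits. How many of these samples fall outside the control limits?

All 10 points lie within [43.9, 60.3].

0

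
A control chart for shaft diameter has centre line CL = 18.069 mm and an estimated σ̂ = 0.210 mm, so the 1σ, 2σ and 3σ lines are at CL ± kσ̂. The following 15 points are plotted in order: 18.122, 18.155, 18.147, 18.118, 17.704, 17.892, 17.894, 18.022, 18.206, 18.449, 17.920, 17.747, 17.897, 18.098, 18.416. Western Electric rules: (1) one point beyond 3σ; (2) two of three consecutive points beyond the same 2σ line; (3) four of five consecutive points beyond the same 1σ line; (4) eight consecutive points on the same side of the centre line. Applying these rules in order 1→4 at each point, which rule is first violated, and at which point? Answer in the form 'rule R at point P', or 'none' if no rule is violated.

none

Zone of each point (C = within 1σ̂, B = 1σ̂–2σ̂, A = 2σ̂–3σ̂, * = beyond 3σ̂; sign = side of CL): 1:+C, 2:+C, 3:+C, 4:+C, 5:-B, 6:-C, 7:-C, 8:-C, 9:+C, 10:+B, 11:-C, 12:-B, 13:-C, 14:+C, 15:+B
No rule fires across all 15 points.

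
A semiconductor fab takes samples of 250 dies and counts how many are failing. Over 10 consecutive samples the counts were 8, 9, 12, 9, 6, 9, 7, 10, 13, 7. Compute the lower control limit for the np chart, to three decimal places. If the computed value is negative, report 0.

p̄ = Σdᵢ / (k·n) = 90 / (10 × 250) = 0.03600
LCL = np̄ − 3·√(np̄(1−p̄)) = 9.0000 − 3 × 2.9455 = 0.1635

0.163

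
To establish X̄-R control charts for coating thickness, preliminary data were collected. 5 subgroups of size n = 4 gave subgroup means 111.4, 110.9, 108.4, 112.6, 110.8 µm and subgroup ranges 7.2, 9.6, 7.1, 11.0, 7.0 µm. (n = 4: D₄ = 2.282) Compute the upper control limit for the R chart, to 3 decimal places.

19.123

R̄ = (7.2 + 9.6 + 7.1 + 11.0 + 7.0) / 5 = 41.9000 / 5 = 8.3800
UCL_R = D₄·R̄ = 2.282 × 8.3800 = 19.1232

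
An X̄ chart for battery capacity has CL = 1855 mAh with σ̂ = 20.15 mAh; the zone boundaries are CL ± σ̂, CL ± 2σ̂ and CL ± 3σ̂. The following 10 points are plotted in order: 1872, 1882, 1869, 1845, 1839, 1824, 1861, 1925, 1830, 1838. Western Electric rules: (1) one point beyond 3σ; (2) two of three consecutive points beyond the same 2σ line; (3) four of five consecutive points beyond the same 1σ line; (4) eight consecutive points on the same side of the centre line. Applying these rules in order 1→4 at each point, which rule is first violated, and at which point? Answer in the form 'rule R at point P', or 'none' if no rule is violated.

rule 1 at point 8

Zone of each point (C = within 1σ̂, B = 1σ̂–2σ̂, A = 2σ̂–3σ̂, * = beyond 3σ̂; sign = side of CL): 1:+C, 2:+B, 3:+C, 4:-C, 5:-C, 6:-B, 7:+C, 8:+*, 9:-B, 10:-C
Rule 1 (one point beyond the 3σ limits) is satisfied at point 8.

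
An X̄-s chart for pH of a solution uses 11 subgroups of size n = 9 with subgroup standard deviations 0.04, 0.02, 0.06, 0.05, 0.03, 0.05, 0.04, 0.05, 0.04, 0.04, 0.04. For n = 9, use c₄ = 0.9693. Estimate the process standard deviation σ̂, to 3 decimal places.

s̄ = (0.04 + 0.02 + 0.06 + 0.05 + 0.03 + 0.05 + 0.04 + 0.05 + 0.04 + 0.04 + 0.04) / 11 = 0.0418
σ̂ = s̄ / c₄ = 0.0418 / 0.9693 = 0.0431

0.043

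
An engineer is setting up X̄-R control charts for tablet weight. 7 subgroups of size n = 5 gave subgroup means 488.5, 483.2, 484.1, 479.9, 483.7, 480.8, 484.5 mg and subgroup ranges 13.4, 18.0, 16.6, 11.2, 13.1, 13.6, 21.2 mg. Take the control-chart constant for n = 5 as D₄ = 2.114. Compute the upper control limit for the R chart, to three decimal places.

32.344

R̄ = (13.4 + 18.0 + 16.6 + 11.2 + 13.1 + 13.6 + 21.2) / 7 = 107.1000 / 7 = 15.3000
UCL_R = D₄·R̄ = 2.114 × 15.3000 = 32.3442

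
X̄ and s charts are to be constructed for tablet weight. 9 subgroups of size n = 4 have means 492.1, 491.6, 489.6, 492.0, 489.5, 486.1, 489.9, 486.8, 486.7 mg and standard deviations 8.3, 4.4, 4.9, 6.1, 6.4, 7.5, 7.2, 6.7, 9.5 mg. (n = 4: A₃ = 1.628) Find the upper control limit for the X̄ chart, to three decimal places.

X̄̄ = (492.1 + 491.6 + 489.6 + 492.0 + 489.5 + 486.1 + 489.9 + 486.8 + 486.7) / 9 = 489.3667
s̄ = (8.3 + 4.4 + 4.9 + 6.1 + 6.4 + 7.5 + 7.2 + 6.7 + 9.5) / 9 = 6.7778
UCL = X̄̄ + A₃·s̄ = 489.3667 + 1.628 × 6.7778 = 500.4009

500.401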